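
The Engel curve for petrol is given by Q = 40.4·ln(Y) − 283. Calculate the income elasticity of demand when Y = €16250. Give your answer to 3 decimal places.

0.372

At Y = 16250: Q = 108.712.
dQ/dY = 40.4/Y = 0.00248615 at this income.
η = (dQ/dY)·(Y/Q) = 0.00248615 × (16250/108.712) = 0.372.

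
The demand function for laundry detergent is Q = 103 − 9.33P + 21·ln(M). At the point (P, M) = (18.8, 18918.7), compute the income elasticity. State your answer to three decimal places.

At P = 18.8, M = 18918.7: Q = 134.402.
Holding P constant, ∂Q/∂M = 21/M = 0.00111001.
η_M = (∂Q/∂M)·(M/Q) = 0.00111001 × (18918.7/134.402) = 0.156.

0.156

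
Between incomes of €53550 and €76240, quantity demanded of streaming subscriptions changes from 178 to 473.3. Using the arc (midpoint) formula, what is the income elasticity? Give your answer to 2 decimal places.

2.59

ΔQ = 473.3 − 178 = 295.3; midpoint Q̄ = (178 + 473.3)/2 = 325.65.
ΔI = 76240 − 53550 = 22690; midpoint Ī = (53550 + 76240)/2 = 64895.
η = (ΔQ/Q̄) ÷ (ΔI/Ī) = (295.3/325.65) ÷ (22690/64895) = 2.59.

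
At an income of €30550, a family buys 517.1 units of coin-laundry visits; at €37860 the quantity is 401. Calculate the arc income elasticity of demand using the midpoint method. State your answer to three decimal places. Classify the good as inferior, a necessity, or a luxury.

ΔQ = 401 − 517.1 = -116.1; midpoint Q̄ = (517.1 + 401)/2 = 459.05.
ΔI = 37860 − 30550 = 7310; midpoint Ī = (30550 + 37860)/2 = 34205.
η = (ΔQ/Q̄) ÷ (ΔI/Ī) = (-116.1/459.05) ÷ (7310/34205) = -1.183.
η < 0 ⇒ inferior good.

-1.183 (inferior good)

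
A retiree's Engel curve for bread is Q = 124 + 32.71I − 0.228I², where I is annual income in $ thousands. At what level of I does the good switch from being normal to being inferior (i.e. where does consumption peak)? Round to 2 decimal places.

71.73

dQ/dI = 32.71 − 0.456I.
The good is inferior where dQ/dI < 0. Setting dQ/dI = 0 gives I = 32.71 / 0.456 = 71.73.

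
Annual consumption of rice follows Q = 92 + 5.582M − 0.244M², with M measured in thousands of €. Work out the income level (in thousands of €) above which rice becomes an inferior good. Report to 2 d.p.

11.44

dQ/dM = 5.582 − 0.488M.
The good is inferior where dQ/dM < 0. Setting dQ/dM = 0 gives M = 5.582 / 0.488 = 11.44.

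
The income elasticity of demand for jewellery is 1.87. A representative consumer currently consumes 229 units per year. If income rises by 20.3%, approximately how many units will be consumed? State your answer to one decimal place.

%ΔQ ≈ η × %ΔI = 1.87 × 20.3% = 37.961%.
New Q ≈ 229 × (1 + 0.37961) = 315.9.

315.9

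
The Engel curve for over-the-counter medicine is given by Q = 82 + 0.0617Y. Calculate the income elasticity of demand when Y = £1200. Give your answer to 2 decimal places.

0.47

At Y = 1200: Q = 156.040.
dQ/dY = 0.0617.
η = (dQ/dY)·(Y/Q) = 0.0617 × (1200/156.040) = 0.47.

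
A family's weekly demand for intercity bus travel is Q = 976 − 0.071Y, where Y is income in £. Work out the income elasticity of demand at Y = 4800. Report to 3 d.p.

-0.537

At Y = 4800: Q = 635.200.
dQ/dY = −0.071.
η = (dQ/dY)·(Y/Q) = -0.071 × (4800/635.200) = -0.537.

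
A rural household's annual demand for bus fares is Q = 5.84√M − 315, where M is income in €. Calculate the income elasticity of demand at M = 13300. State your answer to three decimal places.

0.939

At M = 13300: Q = 358.502.
dQ/dM = 5.84/(2√M) = 0.0253196 at this income.
η = (dQ/dM)·(M/Q) = 0.0253196 × (13300/358.502) = 0.939.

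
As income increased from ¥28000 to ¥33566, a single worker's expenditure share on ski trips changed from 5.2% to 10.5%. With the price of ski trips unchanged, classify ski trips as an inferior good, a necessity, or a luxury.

luxury

The budget share rises as income rises, so η > 1.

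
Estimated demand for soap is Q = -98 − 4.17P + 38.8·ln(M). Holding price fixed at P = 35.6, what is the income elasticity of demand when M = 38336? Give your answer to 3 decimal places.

At P = 35.6, M = 38336: Q = 163.049.
Holding P constant, ∂Q/∂M = 38.8/M = 0.0010121.
η_M = (∂Q/∂M)·(M/Q) = 0.0010121 × (38336/163.049) = 0.238.

0.238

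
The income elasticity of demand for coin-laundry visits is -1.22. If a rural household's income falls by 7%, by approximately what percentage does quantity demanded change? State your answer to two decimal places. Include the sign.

%ΔQ ≈ η × %ΔI = -1.22 × (-7%) = 8.54%.

8.54%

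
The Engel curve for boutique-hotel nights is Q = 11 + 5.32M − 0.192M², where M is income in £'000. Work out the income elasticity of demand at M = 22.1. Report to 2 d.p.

-2.01

At M = 22.1: Q = 34.7973.
dQ/dM = 5.32 − 0.384M = -3.16640.
η = (dQ/dM)·(M/Q) = -3.16640 × (22.1/34.7973) = -2.01.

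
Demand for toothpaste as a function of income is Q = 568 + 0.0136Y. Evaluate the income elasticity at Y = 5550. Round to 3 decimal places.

0.117

At Y = 5550: Q = 643.480.
dQ/dY = 0.0136.
η = (dQ/dY)·(Y/Q) = 0.0136 × (5550/643.480) = 0.117.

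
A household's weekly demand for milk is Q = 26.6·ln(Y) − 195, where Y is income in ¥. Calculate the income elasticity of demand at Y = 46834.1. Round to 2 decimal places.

At Y = 46834.1: Q = 91.066.
dQ/dY = 26.6/Y = 0.000567962 at this income.
η = (dQ/dY)·(Y/Q) = 0.000567962 × (46834.1/91.066) = 0.29.

0.29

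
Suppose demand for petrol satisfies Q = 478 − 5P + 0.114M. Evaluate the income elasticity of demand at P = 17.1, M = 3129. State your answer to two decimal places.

0.48

At P = 17.1, M = 3129: Q = 749.206.
Holding P constant, ∂Q/∂M = 0.114.
η_M = (∂Q/∂M)·(M/Q) = 0.114 × (3129/749.206) = 0.48.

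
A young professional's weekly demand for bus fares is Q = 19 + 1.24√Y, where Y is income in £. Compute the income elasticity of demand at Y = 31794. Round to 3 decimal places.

0.460

At Y = 31794: Q = 240.103.
dQ/dY = 1.24/(2√Y) = 0.00347712 at this income.
η = (dQ/dY)·(Y/Q) = 0.00347712 × (31794/240.103) = 0.460.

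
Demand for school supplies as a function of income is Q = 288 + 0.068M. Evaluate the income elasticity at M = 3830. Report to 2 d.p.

0.47

At M = 3830: Q = 548.440.
dQ/dM = 0.068.
η = (dQ/dM)·(M/Q) = 0.068 × (3830/548.440) = 0.47.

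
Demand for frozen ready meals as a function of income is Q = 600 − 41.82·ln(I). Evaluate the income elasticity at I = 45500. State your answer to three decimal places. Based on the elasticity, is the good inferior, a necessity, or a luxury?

At I = 45500: Q = 151.461.
dQ/dI = -41.82/I = -0.000919121 at this income.
η = (dQ/dI)·(I/Q) = -0.000919121 × (45500/151.461) = -0.276.
Since η < 0, the good is an inferior good.

-0.276 (inferior good)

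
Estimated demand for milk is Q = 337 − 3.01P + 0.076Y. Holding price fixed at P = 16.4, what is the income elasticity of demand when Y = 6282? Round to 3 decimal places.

0.624

At P = 16.4, Y = 6282: Q = 765.068.
Holding P constant, ∂Q/∂Y = 0.076.
η_Y = (∂Q/∂Y)·(Y/Q) = 0.076 × (6282/765.068) = 0.624.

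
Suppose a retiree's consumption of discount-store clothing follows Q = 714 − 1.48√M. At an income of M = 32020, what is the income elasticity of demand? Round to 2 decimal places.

At M = 32020: Q = 449.167.
dQ/dM = -1.48/(2√M) = -0.00413543 at this income.
η = (dQ/dM)·(M/Q) = -0.00413543 × (32020/449.167) = -0.29.

-0.29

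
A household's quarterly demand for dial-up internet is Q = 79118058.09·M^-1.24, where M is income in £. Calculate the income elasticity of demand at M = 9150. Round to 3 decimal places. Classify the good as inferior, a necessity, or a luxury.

-1.240 (inferior good)

For Q = A·M^β the income elasticity is constant and equal to β.
Here β = -1.24, so η = -1.240.
Since η < 0, the good is an inferior good.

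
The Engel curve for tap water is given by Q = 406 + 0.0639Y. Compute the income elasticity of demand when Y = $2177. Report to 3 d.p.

At Y = 2177: Q = 545.110.
dQ/dY = 0.0639.
η = (dQ/dY)·(Y/Q) = 0.0639 × (2177/545.110) = 0.255.

0.255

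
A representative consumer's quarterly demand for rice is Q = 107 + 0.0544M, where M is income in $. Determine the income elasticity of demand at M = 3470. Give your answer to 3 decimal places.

0.638

At M = 3470: Q = 295.768.
dQ/dM = 0.0544.
η = (dQ/dM)·(M/Q) = 0.0544 × (3470/295.768) = 0.638.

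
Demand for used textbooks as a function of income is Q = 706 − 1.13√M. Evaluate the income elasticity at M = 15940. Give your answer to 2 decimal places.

At M = 15940: Q = 563.333.
dQ/dM = -1.13/(2√M) = -0.00447512 at this income.
η = (dQ/dM)·(M/Q) = -0.00447512 × (15940/563.333) = -0.13.

-0.13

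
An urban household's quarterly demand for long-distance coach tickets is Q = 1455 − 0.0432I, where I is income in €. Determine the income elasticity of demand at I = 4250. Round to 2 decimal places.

-0.14

At I = 4250: Q = 1271.400.
dQ/dI = −0.0432.
η = (dQ/dI)·(I/Q) = -0.0432 × (4250/1271.400) = -0.14.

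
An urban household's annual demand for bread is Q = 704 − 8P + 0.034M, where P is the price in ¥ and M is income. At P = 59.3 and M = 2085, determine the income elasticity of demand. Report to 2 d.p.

At P = 59.3, M = 2085: Q = 300.490.
Holding P constant, ∂Q/∂M = 0.034.
η_M = (∂Q/∂M)·(M/Q) = 0.034 × (2085/300.490) = 0.24.

0.24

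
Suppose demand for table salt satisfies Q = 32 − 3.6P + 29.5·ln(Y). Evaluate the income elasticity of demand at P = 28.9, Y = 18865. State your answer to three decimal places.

0.135

At P = 28.9, Y = 18865: Q = 218.389.
Holding P constant, ∂Q/∂Y = 29.5/Y = 0.00156374.
η_Y = (∂Q/∂Y)·(Y/Q) = 0.00156374 × (18865/218.389) = 0.135.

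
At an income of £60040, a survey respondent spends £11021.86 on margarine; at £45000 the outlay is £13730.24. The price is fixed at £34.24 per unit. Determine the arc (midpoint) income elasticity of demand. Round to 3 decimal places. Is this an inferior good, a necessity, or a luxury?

With a constant price, Q₁ = 11021.86/34.24 = 321.900 and Q₂ = 13730.24/34.24 = 401.000 (equivalently, work directly with expenditure since P cancels).
Midpoint %ΔQ = (13730.24 − 11021.86)/12376.05 = 0.21884; midpoint %ΔI = (45000 − 60040)/52520 = -0.28637.
η = 0.21884 / -0.28637 = -0.764.
η < 0 ⇒ inferior good.

-0.764 (inferior good)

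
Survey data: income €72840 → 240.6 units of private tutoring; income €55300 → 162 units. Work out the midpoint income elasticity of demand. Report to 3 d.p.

1.426

ΔQ = 162 − 240.6 = -78.6; midpoint Q̄ = (240.6 + 162)/2 = 201.3.
ΔI = 55300 − 72840 = -17540; midpoint Ī = (72840 + 55300)/2 = 64070.
η = (ΔQ/Q̄) ÷ (ΔI/Ī) = (-78.6/201.3) ÷ (-17540/64070) = 1.426.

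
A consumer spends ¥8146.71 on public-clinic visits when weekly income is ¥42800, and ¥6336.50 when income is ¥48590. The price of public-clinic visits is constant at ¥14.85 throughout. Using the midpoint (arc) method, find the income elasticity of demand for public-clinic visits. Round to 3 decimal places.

-1.973

With a constant price, Q₁ = 8146.71/14.85 = 548.600 and Q₂ = 6336.50/14.85 = 426.700 (equivalently, work directly with expenditure since P cancels).
Midpoint %ΔQ = (6336.50 − 8146.71)/7241.61 = -0.24997; midpoint %ΔI = (48590 − 42800)/45695 = 0.12671.
η = -0.24997 / 0.12671 = -1.973.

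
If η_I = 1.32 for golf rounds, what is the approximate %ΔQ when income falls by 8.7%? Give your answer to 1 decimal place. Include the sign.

-11.5%

%ΔQ ≈ η × %ΔI = 1.32 × (-8.7%) = -11.5%.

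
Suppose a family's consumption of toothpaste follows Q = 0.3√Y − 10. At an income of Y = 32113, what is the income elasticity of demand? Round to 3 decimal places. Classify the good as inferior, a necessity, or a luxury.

0.614 (necessity)

At Y = 32113: Q = 43.760.
dQ/dY = 0.3/(2√Y) = 0.000837049 at this income.
η = (dQ/dY)·(Y/Q) = 0.000837049 × (32113/43.760) = 0.614.
Since 0 < η < 1, the good is a necessity.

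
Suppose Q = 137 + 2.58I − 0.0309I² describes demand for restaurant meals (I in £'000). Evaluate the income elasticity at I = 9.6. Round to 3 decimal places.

At I = 9.6: Q = 158.9203.
dQ/dI = 2.58 − 0.0618I = 1.98672.
η = (dQ/dI)·(I/Q) = 1.98672 × (9.6/158.9203) = 0.120.

0.120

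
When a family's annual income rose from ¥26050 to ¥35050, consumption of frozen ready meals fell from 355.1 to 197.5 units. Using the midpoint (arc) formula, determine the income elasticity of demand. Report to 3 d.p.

ΔQ = 197.5 − 355.1 = -157.6; midpoint Q̄ = (355.1 + 197.5)/2 = 276.3.
ΔI = 35050 − 26050 = 9000; midpoint Ī = (26050 + 35050)/2 = 30550.
η = (ΔQ/Q̄) ÷ (ΔI/Ī) = (-157.6/276.3) ÷ (9000/30550) = -1.936.

-1.936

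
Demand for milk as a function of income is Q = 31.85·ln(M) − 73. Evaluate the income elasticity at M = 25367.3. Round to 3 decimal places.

0.127

At M = 25367.3: Q = 249.998.
dQ/dM = 31.85/M = 0.00125555 at this income.
η = (dQ/dM)·(M/Q) = 0.00125555 × (25367.3/249.998) = 0.127.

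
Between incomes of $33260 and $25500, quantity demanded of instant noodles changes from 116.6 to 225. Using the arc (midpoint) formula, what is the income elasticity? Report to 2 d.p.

-2.40

ΔQ = 225 − 116.6 = 108.4; midpoint Q̄ = (116.6 + 225)/2 = 170.8.
ΔI = 25500 − 33260 = -7760; midpoint Ī = (33260 + 25500)/2 = 29380.
η = (ΔQ/Q̄) ÷ (ΔI/Ī) = (108.4/170.8) ÷ (-7760/29380) = -2.40.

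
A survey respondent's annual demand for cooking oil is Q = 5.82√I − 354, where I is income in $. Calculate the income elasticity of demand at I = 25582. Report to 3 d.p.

At I = 25582: Q = 576.873.
dQ/dI = 5.82/(2√I) = 0.0181939 at this income.
η = (dQ/dI)·(I/Q) = 0.0181939 × (25582/576.873) = 0.807.

0.807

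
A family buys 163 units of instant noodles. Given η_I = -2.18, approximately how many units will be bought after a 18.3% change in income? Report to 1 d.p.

98.0

%ΔQ ≈ η × %ΔI = -2.18 × 18.3% = -39.894%.
New Q ≈ 163 × (1 − 0.39894) = 98.0.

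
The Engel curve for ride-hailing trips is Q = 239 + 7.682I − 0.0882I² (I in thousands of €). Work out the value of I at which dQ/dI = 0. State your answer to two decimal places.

43.55

dQ/dI = 7.682 − 0.1764I.
The good is inferior where dQ/dI < 0. Setting dQ/dI = 0 gives I = 7.682 / 0.1764 = 43.55.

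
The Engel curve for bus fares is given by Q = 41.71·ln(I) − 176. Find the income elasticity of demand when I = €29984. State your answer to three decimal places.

0.164

At I = 29984: Q = 253.964.
dQ/dI = 41.71/I = 0.00139108 at this income.
η = (dQ/dI)·(I/Q) = 0.00139108 × (29984/253.964) = 0.164.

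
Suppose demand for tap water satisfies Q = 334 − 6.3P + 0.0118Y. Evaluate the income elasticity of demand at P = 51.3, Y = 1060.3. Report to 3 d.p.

0.536

At P = 51.3, Y = 1060.3: Q = 23.322.
Holding P constant, ∂Q/∂Y = 0.0118.
η_Y = (∂Q/∂Y)·(Y/Q) = 0.0118 × (1060.3/23.322) = 0.536.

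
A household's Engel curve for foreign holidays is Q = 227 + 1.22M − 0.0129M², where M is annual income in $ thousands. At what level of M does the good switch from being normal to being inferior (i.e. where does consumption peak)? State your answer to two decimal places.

47.29

dQ/dM = 1.22 − 0.0258M.
The good is inferior where dQ/dM < 0. Setting dQ/dM = 0 gives M = 1.22 / 0.0258 = 47.29.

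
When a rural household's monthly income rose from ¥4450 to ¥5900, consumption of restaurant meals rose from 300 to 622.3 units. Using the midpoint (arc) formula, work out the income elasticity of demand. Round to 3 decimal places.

2.494

ΔQ = 622.3 − 300 = 322.3; midpoint Q̄ = (300 + 622.3)/2 = 461.15.
ΔI = 5900 − 4450 = 1450; midpoint Ī = (4450 + 5900)/2 = 5175.
η = (ΔQ/Q̄) ÷ (ΔI/Ī) = (322.3/461.15) ÷ (1450/5175) = 2.494.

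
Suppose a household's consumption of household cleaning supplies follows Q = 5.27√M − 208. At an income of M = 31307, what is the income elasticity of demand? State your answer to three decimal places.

0.644

At M = 31307: Q = 724.462.
dQ/dM = 5.27/(2√M) = 0.0148922 at this income.
η = (dQ/dM)·(M/Q) = 0.0148922 × (31307/724.462) = 0.644.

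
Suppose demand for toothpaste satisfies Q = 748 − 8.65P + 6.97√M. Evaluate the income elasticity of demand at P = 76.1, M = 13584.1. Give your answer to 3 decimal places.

At P = 76.1, M = 13584.1: Q = 902.094.
Holding P constant, ∂Q/∂M = 6.97/(2√M) = 0.0299011.
η_M = (∂Q/∂M)·(M/Q) = 0.0299011 × (13584.1/902.094) = 0.450.

0.450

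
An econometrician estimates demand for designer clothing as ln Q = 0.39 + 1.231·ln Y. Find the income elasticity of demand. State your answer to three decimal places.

In a log-linear demand, the coefficient on ln Y is the income elasticity.
So η = 1.231.

1.231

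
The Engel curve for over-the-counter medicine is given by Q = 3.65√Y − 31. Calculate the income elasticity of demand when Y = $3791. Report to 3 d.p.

At Y = 3791: Q = 193.735.
dQ/dY = 3.65/(2√Y) = 0.0296405 at this income.
η = (dQ/dY)·(Y/Q) = 0.0296405 × (3791/193.735) = 0.580.

0.580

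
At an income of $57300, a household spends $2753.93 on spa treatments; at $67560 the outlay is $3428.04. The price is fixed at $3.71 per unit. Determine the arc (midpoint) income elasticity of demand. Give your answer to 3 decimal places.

With a constant price, Q₁ = 2753.93/3.71 = 742.299 and Q₂ = 3428.04/3.71 = 924.000 (equivalently, work directly with expenditure since P cancels).
Midpoint %ΔQ = (3428.04 − 2753.93)/3090.98 = 0.21809; midpoint %ΔI = (67560 − 57300)/62430 = 0.16434.
η = 0.21809 / 0.16434 = 1.327.

1.327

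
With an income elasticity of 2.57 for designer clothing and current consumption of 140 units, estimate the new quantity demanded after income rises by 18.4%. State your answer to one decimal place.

%ΔQ ≈ η × %ΔI = 2.57 × 18.4% = 47.288%.
New Q ≈ 140 × (1 + 0.47288) = 206.2.

206.2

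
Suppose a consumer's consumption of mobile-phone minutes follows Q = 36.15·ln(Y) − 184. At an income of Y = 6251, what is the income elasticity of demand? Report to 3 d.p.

0.274

At Y = 6251: Q = 131.969.
dQ/dY = 36.15/Y = 0.00578307 at this income.
η = (dQ/dY)·(Y/Q) = 0.00578307 × (6251/131.969) = 0.274.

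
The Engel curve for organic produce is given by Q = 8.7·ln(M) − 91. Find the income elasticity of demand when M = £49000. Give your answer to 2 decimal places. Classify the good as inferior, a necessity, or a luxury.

At M = 49000: Q = 2.956.
dQ/dM = 8.7/M = 0.000177551 at this income.
η = (dQ/dM)·(M/Q) = 0.000177551 × (49000/2.956) = 2.94.
Since η > 1, the good is a luxury.

2.94 (luxury)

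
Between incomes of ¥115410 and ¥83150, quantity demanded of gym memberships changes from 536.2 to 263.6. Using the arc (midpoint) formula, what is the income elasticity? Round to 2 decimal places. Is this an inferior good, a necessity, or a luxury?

2.10 (luxury)

ΔQ = 263.6 − 536.2 = -272.6; midpoint Q̄ = (536.2 + 263.6)/2 = 399.9.
ΔI = 83150 − 115410 = -32260; midpoint Ī = (115410 + 83150)/2 = 99280.
η = (ΔQ/Q̄) ÷ (ΔI/Ī) = (-272.6/399.9) ÷ (-32260/99280) = 2.10.
η > 1 ⇒ luxury.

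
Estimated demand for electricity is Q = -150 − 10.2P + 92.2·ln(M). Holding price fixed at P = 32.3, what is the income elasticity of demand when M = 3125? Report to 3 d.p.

0.351

At P = 32.3, M = 3125: Q = 262.491.
Holding P constant, ∂Q/∂M = 92.2/M = 0.029504.
η_M = (∂Q/∂M)·(M/Q) = 0.029504 × (3125/262.491) = 0.351.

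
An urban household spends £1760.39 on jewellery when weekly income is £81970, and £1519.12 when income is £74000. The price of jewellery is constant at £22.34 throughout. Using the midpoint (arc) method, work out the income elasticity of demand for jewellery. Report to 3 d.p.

1.440

With a constant price, Q₁ = 1760.39/22.34 = 78.800 and Q₂ = 1519.12/22.34 = 68.000 (equivalently, work directly with expenditure since P cancels).
Midpoint %ΔQ = (1519.12 − 1760.39)/1639.76 = -0.14714; midpoint %ΔI = (74000 − 81970)/77985 = -0.10220.
η = -0.14714 / -0.10220 = 1.440.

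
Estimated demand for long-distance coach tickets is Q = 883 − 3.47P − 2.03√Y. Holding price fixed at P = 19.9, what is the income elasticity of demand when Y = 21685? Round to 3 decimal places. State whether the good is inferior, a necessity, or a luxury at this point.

At P = 19.9, Y = 21685: Q = 515.013.
Holding P constant, ∂Q/∂Y = -2.03/(2√Y) = -0.00689265.
η_Y = (∂Q/∂Y)·(Y/Q) = -0.00689265 × (21685/515.013) = -0.290.
Since η < 0, this is an inferior good.

-0.290 (inferior good)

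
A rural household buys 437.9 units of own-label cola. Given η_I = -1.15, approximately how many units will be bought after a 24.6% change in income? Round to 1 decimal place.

%ΔQ ≈ η × %ΔI = -1.15 × 24.6% = -28.29%.
New Q ≈ 437.9 × (1 − 0.2829) = 314.0.

314.0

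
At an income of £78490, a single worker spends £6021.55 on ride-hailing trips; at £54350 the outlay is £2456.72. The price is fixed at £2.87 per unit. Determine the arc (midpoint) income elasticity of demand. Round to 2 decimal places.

With a constant price, Q₁ = 6021.55/2.87 = 2098.101 and Q₂ = 2456.72/2.87 = 856.000 (equivalently, work directly with expenditure since P cancels).
Midpoint %ΔQ = (2456.72 − 6021.55)/4239.14 = -0.84093; midpoint %ΔI = (54350 − 78490)/66420 = -0.36344.
η = -0.84093 / -0.36344 = 2.31.

2.31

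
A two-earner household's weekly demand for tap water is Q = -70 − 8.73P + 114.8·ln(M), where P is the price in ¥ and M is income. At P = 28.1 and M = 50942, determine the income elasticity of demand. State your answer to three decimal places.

0.124

At P = 28.1, M = 50942: Q = 928.940.
Holding P constant, ∂Q/∂M = 114.8/M = 0.00225354.
η_M = (∂Q/∂M)·(M/Q) = 0.00225354 × (50942/928.940) = 0.124.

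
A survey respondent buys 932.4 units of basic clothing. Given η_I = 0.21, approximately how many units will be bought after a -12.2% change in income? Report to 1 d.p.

%ΔQ ≈ η × %ΔI = 0.21 × (-12.2%) = -2.562%.
New Q ≈ 932.4 × (1 − 0.02562) = 908.5.

908.5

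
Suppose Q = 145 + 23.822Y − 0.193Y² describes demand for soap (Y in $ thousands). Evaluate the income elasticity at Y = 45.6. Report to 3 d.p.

0.342

At Y = 45.6: Q = 829.9667.
dQ/dY = 23.822 − 0.386Y = 6.22040.
η = (dQ/dY)·(Y/Q) = 6.22040 × (45.6/829.9667) = 0.342.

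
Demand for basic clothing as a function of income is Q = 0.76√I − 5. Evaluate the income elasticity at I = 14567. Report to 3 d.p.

At I = 14567: Q = 86.727.
dQ/dI = 0.76/(2√I) = 0.00314846 at this income.
η = (dQ/dI)·(I/Q) = 0.00314846 × (14567/86.727) = 0.529.

0.529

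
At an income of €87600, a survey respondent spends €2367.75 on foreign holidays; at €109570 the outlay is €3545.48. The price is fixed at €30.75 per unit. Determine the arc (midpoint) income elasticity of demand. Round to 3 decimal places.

1.787

With a constant price, Q₁ = 2367.75/30.75 = 77.000 and Q₂ = 3545.48/30.75 = 115.300 (equivalently, work directly with expenditure since P cancels).
Midpoint %ΔQ = (3545.48 − 2367.75)/2956.62 = 0.39834; midpoint %ΔI = (109570 − 87600)/98585 = 0.22285.
η = 0.39834 / 0.22285 = 1.787.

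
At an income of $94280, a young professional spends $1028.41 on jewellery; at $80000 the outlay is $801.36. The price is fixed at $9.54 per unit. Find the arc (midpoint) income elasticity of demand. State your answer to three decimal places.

1.514

With a constant price, Q₁ = 1028.41/9.54 = 107.800 and Q₂ = 801.36/9.54 = 84.000 (equivalently, work directly with expenditure since P cancels).
Midpoint %ΔQ = (801.36 − 1028.41)/914.89 = -0.24817; midpoint %ΔI = (80000 − 94280)/87140 = -0.16387.
η = -0.24817 / -0.16387 = 1.514.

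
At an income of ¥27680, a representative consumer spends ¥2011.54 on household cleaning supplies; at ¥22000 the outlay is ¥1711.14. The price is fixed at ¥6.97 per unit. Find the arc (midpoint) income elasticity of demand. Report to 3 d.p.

0.706

With a constant price, Q₁ = 2011.54/6.97 = 288.600 and Q₂ = 1711.14/6.97 = 245.501 (equivalently, work directly with expenditure since P cancels).
Midpoint %ΔQ = (1711.14 − 2011.54)/1861.34 = -0.16139; midpoint %ΔI = (22000 − 27680)/24840 = -0.22866.
η = -0.16139 / -0.22866 = 0.706.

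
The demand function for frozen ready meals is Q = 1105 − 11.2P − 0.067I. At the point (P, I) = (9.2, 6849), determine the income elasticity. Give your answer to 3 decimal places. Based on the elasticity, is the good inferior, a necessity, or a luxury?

-0.845 (inferior good)

At P = 9.2, I = 6849: Q = 543.077.
Holding P constant, ∂Q/∂I = −0.067.
η_I = (∂Q/∂I)·(I/Q) = -0.067 × (6849/543.077) = -0.845.
Since η < 0, this is an inferior good.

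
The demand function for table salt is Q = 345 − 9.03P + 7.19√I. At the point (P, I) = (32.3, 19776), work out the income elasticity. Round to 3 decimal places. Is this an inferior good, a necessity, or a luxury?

0.475 (necessity)

At P = 32.3, I = 19776: Q = 1064.440.
Holding P constant, ∂Q/∂I = 7.19/(2√I) = 0.0255641.
η_I = (∂Q/∂I)·(I/Q) = 0.0255641 × (19776/1064.440) = 0.475.
Since 0 < η < 1, this is a necessity.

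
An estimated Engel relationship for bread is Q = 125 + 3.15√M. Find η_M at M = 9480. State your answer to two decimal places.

At M = 9480: Q = 431.701.
dQ/dM = 3.15/(2√M) = 0.0161762 at this income.
η = (dQ/dM)·(M/Q) = 0.0161762 × (9480/431.701) = 0.36.

0.36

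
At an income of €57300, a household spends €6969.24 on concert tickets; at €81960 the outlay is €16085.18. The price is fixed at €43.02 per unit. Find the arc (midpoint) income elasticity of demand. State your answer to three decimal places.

2.233

With a constant price, Q₁ = 6969.24/43.02 = 162.000 and Q₂ = 16085.18/43.02 = 373.900 (equivalently, work directly with expenditure since P cancels).
Midpoint %ΔQ = (16085.18 − 6969.24)/11527.21 = 0.79082; midpoint %ΔI = (81960 − 57300)/69630 = 0.35416.
η = 0.79082 / 0.35416 = 2.233.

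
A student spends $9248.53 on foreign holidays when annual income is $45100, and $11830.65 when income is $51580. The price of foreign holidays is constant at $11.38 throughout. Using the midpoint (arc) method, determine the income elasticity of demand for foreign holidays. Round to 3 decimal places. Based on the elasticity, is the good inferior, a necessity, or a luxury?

With a constant price, Q₁ = 9248.53/11.38 = 812.700 and Q₂ = 11830.65/11.38 = 1039.600 (equivalently, work directly with expenditure since P cancels).
Midpoint %ΔQ = (11830.65 − 9248.53)/10539.59 = 0.24499; midpoint %ΔI = (51580 − 45100)/48340 = 0.13405.
η = 0.24499 / 0.13405 = 1.828.
η > 1 ⇒ luxury.

1.828 (luxury)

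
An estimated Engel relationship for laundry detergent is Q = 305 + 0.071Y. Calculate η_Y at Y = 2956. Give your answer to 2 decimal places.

0.41

At Y = 2956: Q = 514.876.
dQ/dY = 0.071.
η = (dQ/dY)·(Y/Q) = 0.071 × (2956/514.876) = 0.41.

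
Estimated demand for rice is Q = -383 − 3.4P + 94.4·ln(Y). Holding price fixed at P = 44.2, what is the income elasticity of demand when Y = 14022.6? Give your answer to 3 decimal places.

0.256

At P = 44.2, Y = 14022.6: Q = 368.091.
Holding P constant, ∂Q/∂Y = 94.4/Y = 0.00673199.
η_Y = (∂Q/∂Y)·(Y/Q) = 0.00673199 × (14022.6/368.091) = 0.256.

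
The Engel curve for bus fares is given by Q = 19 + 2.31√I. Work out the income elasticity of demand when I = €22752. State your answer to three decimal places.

0.474

At I = 22752: Q = 367.435.
dQ/dI = 2.31/(2√I) = 0.00765724 at this income.
η = (dQ/dI)·(I/Q) = 0.00765724 × (22752/367.435) = 0.474.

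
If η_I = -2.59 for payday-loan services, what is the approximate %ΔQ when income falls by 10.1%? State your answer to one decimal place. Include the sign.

%ΔQ ≈ η × %ΔI = -2.59 × (-10.1%) = 26.2%.

26.2%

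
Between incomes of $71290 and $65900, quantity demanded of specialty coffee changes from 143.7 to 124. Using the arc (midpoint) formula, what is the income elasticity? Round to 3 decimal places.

ΔQ = 124 − 143.7 = -19.7; midpoint Q̄ = (143.7 + 124)/2 = 133.85.
ΔI = 65900 − 71290 = -5390; midpoint Ī = (71290 + 65900)/2 = 68595.
η = (ΔQ/Q̄) ÷ (ΔI/Ī) = (-19.7/133.85) ÷ (-5390/68595) = 1.873.

1.873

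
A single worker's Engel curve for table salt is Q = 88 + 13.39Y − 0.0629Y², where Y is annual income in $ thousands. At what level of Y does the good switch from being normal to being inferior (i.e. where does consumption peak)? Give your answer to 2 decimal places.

dQ/dY = 13.39 − 0.1258Y.
The good is inferior where dQ/dY < 0. Setting dQ/dY = 0 gives Y = 13.39 / 0.1258 = 106.44.

106.44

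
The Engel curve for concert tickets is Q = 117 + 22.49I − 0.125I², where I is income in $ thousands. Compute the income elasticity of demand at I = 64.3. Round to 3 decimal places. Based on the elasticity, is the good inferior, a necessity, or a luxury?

At I = 64.3: Q = 1046.2957.
dQ/dI = 22.49 − 0.25I = 6.41500.
η = (dQ/dI)·(I/Q) = 6.41500 × (64.3/1046.2957) = 0.394.
0 < η < 1 ⇒ necessity.

0.394 (necessity)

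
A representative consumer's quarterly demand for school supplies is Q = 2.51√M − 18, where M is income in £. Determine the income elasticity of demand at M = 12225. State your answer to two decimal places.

0.53

At M = 12225: Q = 259.522.
dQ/dM = 2.51/(2√M) = 0.0113506 at this income.
η = (dQ/dM)·(M/Q) = 0.0113506 × (12225/259.522) = 0.53.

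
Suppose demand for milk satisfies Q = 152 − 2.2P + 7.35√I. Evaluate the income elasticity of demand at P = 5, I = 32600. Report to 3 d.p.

At P = 5, I = 32600: Q = 1468.077.
Holding P constant, ∂Q/∂I = 7.35/(2√I) = 0.0203539.
η_I = (∂Q/∂I)·(I/Q) = 0.0203539 × (32600/1468.077) = 0.452.

0.452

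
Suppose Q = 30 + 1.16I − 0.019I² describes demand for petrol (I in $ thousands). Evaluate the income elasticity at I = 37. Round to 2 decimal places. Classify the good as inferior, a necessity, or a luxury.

-0.19 (inferior good)

At I = 37: Q = 46.9090.
dQ/dI = 1.16 − 0.038I = -0.24600.
η = (dQ/dI)·(I/Q) = -0.24600 × (37/46.9090) = -0.19.
η < 0 ⇒ inferior good.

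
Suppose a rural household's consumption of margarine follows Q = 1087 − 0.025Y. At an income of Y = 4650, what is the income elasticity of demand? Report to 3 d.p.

-0.120

At Y = 4650: Q = 970.750.
dQ/dY = −0.025.
η = (dQ/dY)·(Y/Q) = -0.025 × (4650/970.750) = -0.120.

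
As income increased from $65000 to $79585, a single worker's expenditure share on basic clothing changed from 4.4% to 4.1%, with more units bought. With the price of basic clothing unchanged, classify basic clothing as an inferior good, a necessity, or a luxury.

Quantity rises but the budget share falls as income rises, so 0 < η < 1.

necessity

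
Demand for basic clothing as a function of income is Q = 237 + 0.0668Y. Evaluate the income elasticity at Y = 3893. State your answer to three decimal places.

At Y = 3893: Q = 497.052.
dQ/dY = 0.0668.
η = (dQ/dY)·(Y/Q) = 0.0668 × (3893/497.052) = 0.523.

0.523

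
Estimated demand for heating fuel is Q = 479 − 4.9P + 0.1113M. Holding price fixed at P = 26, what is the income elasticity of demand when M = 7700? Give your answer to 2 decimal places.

0.71

At P = 26, M = 7700: Q = 1208.610.
Holding P constant, ∂Q/∂M = 0.1113.
η_M = (∂Q/∂M)·(M/Q) = 0.1113 × (7700/1208.610) = 0.71.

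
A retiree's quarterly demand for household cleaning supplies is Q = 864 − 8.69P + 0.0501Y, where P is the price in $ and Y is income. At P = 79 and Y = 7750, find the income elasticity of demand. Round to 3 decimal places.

0.686

At P = 79, Y = 7750: Q = 565.765.
Holding P constant, ∂Q/∂Y = 0.0501.
η_Y = (∂Q/∂Y)·(Y/Q) = 0.0501 × (7750/565.765) = 0.686.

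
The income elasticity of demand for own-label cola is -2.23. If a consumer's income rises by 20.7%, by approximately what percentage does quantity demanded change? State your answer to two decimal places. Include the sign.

-46.16%

%ΔQ ≈ η × %ΔI = -2.23 × 20.7% = -46.16%.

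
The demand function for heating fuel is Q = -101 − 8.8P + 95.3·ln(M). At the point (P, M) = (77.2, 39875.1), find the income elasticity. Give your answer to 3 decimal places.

0.416

At P = 77.2, M = 39875.1: Q = 229.201.
Holding P constant, ∂Q/∂M = 95.3/M = 0.00238996.
η_M = (∂Q/∂M)·(M/Q) = 0.00238996 × (39875.1/229.201) = 0.416.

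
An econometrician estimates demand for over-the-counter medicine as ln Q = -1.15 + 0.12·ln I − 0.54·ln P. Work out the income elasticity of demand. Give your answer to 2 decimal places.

0.12

In a log-linear demand, the coefficient on ln I is the income elasticity.
So η = 0.12.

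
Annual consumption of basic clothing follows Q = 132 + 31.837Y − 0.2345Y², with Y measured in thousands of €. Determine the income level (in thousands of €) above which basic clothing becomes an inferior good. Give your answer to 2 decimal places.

67.88

dQ/dY = 31.837 − 0.469Y.
The good is inferior where dQ/dY < 0. Setting dQ/dY = 0 gives Y = 31.837 / 0.469 = 67.88.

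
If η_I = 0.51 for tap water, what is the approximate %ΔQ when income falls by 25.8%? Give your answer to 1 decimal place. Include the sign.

-13.2%

%ΔQ ≈ η × %ΔI = 0.51 × (-25.8%) = -13.2%.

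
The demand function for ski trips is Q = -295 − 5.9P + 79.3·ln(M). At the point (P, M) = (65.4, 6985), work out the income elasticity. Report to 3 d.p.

3.764

At P = 65.4, M = 6985: Q = 21.066.
Holding P constant, ∂Q/∂M = 79.3/M = 0.0113529.
η_M = (∂Q/∂M)·(M/Q) = 0.0113529 × (6985/21.066) = 3.764.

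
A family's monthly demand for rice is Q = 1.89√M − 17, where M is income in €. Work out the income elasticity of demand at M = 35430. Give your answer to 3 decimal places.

0.525

At M = 35430: Q = 338.752.
dQ/dM = 1.89/(2√M) = 0.00502049 at this income.
η = (dQ/dM)·(M/Q) = 0.00502049 × (35430/338.752) = 0.525.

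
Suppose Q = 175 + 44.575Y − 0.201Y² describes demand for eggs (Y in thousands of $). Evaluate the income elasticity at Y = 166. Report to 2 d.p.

At Y = 166: Q = 2035.6940.
dQ/dY = 44.575 − 0.402Y = -22.15700.
η = (dQ/dY)·(Y/Q) = -22.15700 × (166/2035.6940) = -1.81.

-1.81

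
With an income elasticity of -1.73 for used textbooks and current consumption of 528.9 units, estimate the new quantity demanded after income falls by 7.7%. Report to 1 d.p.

599.4

%ΔQ ≈ η × %ΔI = -1.73 × (-7.7%) = 13.321%.
New Q ≈ 528.9 × (1 + 0.13321) = 599.4.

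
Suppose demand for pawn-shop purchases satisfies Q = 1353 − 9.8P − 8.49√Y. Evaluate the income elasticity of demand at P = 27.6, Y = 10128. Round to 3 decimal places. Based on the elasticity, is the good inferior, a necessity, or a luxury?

-1.873 (inferior good)

At P = 27.6, Y = 10128: Q = 228.104.
Holding P constant, ∂Q/∂Y = -8.49/(2√Y) = -0.0421809.
η_Y = (∂Q/∂Y)·(Y/Q) = -0.0421809 × (10128/228.104) = -1.873.
Since η < 0, this is an inferior good.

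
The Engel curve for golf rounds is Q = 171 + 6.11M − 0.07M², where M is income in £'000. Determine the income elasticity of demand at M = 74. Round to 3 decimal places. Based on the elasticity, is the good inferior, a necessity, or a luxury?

-1.311 (inferior good)

At M = 74: Q = 239.8200.
dQ/dM = 6.11 − 0.14M = -4.25000.
η = (dQ/dM)·(M/Q) = -4.25000 × (74/239.8200) = -1.311.
η < 0 ⇒ inferior good.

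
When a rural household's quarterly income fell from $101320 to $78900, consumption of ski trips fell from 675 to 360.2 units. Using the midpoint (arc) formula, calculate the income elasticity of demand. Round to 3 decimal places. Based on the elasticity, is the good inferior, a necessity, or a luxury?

ΔQ = 360.2 − 675 = -314.8; midpoint Q̄ = (675 + 360.2)/2 = 517.6.
ΔI = 78900 − 101320 = -22420; midpoint Ī = (101320 + 78900)/2 = 90110.
η = (ΔQ/Q̄) ÷ (ΔI/Ī) = (-314.8/517.6) ÷ (-22420/90110) = 2.444.
η > 1 ⇒ luxury.

2.444 (luxury)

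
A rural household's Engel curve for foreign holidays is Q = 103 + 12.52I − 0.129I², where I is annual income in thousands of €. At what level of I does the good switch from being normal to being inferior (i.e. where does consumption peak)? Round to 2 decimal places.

48.53

dQ/dI = 12.52 − 0.258I.
The good is inferior where dQ/dI < 0. Setting dQ/dI = 0 gives I = 12.52 / 0.258 = 48.53.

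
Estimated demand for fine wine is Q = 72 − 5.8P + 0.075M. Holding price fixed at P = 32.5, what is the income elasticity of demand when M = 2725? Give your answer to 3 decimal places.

At P = 32.5, M = 2725: Q = 87.875.
Holding P constant, ∂Q/∂M = 0.075.
η_M = (∂Q/∂M)·(M/Q) = 0.075 × (2725/87.875) = 2.326.

2.326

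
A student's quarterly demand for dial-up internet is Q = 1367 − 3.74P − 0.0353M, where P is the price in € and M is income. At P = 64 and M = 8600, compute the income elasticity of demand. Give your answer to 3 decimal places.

-0.368

At P = 64, M = 8600: Q = 824.060.
Holding P constant, ∂Q/∂M = −0.0353.
η_M = (∂Q/∂M)·(M/Q) = -0.0353 × (8600/824.060) = -0.368.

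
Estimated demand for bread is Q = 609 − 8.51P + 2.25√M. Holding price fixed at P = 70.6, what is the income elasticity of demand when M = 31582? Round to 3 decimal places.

At P = 70.6, M = 31582: Q = 408.049.
Holding P constant, ∂Q/∂M = 2.25/(2√M) = 0.00633042.
η_M = (∂Q/∂M)·(M/Q) = 0.00633042 × (31582/408.049) = 0.490.

0.490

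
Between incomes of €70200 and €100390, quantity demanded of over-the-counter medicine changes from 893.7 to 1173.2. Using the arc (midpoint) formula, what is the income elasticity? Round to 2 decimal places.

ΔQ = 1173.2 − 893.7 = 279.5; midpoint Q̄ = (893.7 + 1173.2)/2 = 1033.45.
ΔI = 100390 − 70200 = 30190; midpoint Ī = (70200 + 100390)/2 = 85295.
η = (ΔQ/Q̄) ÷ (ΔI/Ī) = (279.5/1033.45) ÷ (30190/85295) = 0.76.

0.76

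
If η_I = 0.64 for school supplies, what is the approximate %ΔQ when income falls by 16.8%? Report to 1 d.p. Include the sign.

-10.8%

%ΔQ ≈ η × %ΔI = 0.64 × (-16.8%) = -10.8%.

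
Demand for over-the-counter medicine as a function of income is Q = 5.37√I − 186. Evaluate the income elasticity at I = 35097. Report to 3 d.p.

0.613

At I = 35097: Q = 820.026.
dQ/dI = 5.37/(2√I) = 0.0143321 at this income.
η = (dQ/dI)·(I/Q) = 0.0143321 × (35097/820.026) = 0.613.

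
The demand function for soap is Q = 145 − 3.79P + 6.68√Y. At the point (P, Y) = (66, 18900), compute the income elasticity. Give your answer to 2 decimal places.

At P = 66, Y = 18900: Q = 813.208.
Holding P constant, ∂Q/∂Y = 6.68/(2√Y) = 0.0242949.
η_Y = (∂Q/∂Y)·(Y/Q) = 0.0242949 × (18900/813.208) = 0.56.

0.56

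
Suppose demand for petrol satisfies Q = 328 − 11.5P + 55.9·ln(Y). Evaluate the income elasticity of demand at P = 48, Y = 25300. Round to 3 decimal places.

At P = 48, Y = 25300: Q = 342.745.
Holding P constant, ∂Q/∂Y = 55.9/Y = 0.00220949.
η_Y = (∂Q/∂Y)·(Y/Q) = 0.00220949 × (25300/342.745) = 0.163.

0.163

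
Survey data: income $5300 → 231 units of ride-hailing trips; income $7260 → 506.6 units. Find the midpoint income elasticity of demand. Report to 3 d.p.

2.394

ΔQ = 506.6 − 231 = 275.6; midpoint Q̄ = (231 + 506.6)/2 = 368.8.
ΔI = 7260 − 5300 = 1960; midpoint Ī = (5300 + 7260)/2 = 6280.
η = (ΔQ/Q̄) ÷ (ΔI/Ī) = (275.6/368.8) ÷ (1960/6280) = 2.394.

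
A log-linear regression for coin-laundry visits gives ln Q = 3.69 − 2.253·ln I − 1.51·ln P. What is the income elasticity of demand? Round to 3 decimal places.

-2.253

In a log-linear demand, the coefficient on ln I is the income elasticity.
So η = -2.253.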